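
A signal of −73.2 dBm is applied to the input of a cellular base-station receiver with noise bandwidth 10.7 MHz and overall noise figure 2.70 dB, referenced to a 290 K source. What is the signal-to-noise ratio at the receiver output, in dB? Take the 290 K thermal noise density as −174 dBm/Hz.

Noise floor: N = −174 + 10 log₁₀(B) + NF
10 log₁₀(1.07×10⁷) = 70.29 dB
N = −174 + 70.29 + 2.70 = −101.01 dBm
SNR = P_sig − N = −73.2 − (−101.01) = 27.81 dB → 27.8 dB

27.8 dB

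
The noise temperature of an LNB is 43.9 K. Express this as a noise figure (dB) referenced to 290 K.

0.612 dB

F = 1 + T_e/T₀ = 1 + 43.9/290 = 1.15138
NF = 10 log₁₀(1.15138) = 0.612 dB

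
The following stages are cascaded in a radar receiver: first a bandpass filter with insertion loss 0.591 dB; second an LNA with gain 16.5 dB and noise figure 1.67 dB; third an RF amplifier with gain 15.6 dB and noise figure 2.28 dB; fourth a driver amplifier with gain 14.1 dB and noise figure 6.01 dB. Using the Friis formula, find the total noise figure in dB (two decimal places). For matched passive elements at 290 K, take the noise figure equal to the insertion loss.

2.31 dB

Convert to linear (a loss of L dB is a gain of −L dB): F_i = 10^(NF_i/10), G_i = 10^(G_i,dB/10)
  Stage 1: F_1 = 10^(0.591/10) = 1.146, G_1 = 10^(−0.591/10) = 0.8728
  Stage 2: F_2 = 10^(1.67/10) = 1.469, G_2 = 10^(16.5/10) = 44.67
  Stage 3: F_3 = 10^(2.28/10) = 1.690, G_3 = 10^(15.6/10) = 36.31
  Stage 4: F_4 = 10^(6.01/10) = 3.990, G_4 = 10^(14.1/10) = 25.70
Friis cascade:
  F = 1.146 + (1.469 − 1)/0.8728 + (1.690 − 1)/38.99 + (3.990 − 1)/1415 = 1.703
NF = 10 log₁₀(1.703) = 2.31 dB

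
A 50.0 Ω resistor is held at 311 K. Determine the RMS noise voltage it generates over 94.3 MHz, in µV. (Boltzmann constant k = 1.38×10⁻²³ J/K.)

9.00 µV

V_n = √(4kTRB)
4kTRB = 4 × 1.38×10⁻²³ × 311 × 5.00×10¹ × 9.43×10⁷ = 8.09×10⁻¹¹ V²
V_n = √(8.09×10⁻¹¹) = 9.00×10⁻⁶ V = 9.00 µV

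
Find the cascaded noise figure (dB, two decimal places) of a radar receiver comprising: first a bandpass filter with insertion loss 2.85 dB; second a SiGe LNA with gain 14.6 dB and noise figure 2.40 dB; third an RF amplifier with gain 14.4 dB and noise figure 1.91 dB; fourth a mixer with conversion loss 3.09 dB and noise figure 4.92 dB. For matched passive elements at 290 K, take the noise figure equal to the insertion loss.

5.30 dB

Convert to linear (a loss of L dB is a gain of −L dB): F_i = 10^(NF_i/10), G_i = 10^(G_i,dB/10)
  Stage 1: F_1 = 10^(2.85/10) = 1.928, G_1 = 10^(−2.85/10) = 0.5188
  Stage 2: F_2 = 10^(2.40/10) = 1.738, G_2 = 10^(14.6/10) = 28.84
  Stage 3: F_3 = 10^(1.91/10) = 1.552, G_3 = 10^(14.4/10) = 27.54
  Stage 4: F_4 = 10^(4.92/10) = 3.105, G_4 = 10^(−3.09/10) = 0.4909
Friis cascade:
  F = 1.928 + (1.738 − 1)/0.5188 + (1.552 − 1)/14.96 + (3.105 − 1)/412.1 = 3.392
NF = 10 log₁₀(3.392) = 5.30 dB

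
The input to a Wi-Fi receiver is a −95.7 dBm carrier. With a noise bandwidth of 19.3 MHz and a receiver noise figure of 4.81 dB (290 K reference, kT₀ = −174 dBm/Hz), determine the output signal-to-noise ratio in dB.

Noise floor: N = −174 + 10 log₁₀(B) + NF
10 log₁₀(1.93×10⁷) = 72.86 dB
N = −174 + 72.86 + 4.81 = −96.33 dBm
SNR = P_sig − N = −95.7 − (−96.33) = 0.63 dB → 0.6 dB

0.6 dB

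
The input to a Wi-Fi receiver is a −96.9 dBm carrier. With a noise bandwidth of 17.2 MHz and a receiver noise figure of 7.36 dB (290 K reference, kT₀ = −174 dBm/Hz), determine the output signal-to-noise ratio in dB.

Noise floor: N = −174 + 10 log₁₀(B) + NF
10 log₁₀(1.72×10⁷) = 72.36 dB
N = −174 + 72.36 + 7.36 = −94.28 dBm
SNR = P_sig − N = −96.9 − (−94.28) = −2.62 dB → −2.6 dB

−2.6 dB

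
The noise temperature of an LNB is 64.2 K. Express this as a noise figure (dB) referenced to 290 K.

0.869 dB

F = 1 + T_e/T₀ = 1 + 64.2/290 = 1.22138
NF = 10 log₁₀(1.22138) = 0.869 dB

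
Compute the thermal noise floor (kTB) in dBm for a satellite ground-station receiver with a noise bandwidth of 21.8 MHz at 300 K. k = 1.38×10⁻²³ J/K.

P_n = kTB = 1.38×10⁻²³ × 300 × 2.18×10⁷ = 9.03×10⁻¹⁴ W
In dBm: 10 log₁₀(9.03×10⁻¹⁴ / 10⁻³) = −100.4 dBm

−100.4 dBm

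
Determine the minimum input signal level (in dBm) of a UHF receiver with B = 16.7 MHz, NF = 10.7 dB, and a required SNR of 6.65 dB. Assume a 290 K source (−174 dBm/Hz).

−84.4 dBm

Sensitivity = −174 + 10 log₁₀(B) + NF + SNR_min
= −174 + 72.23 + 10.7 + 6.65
= −84.42 dBm → −84.4 dBm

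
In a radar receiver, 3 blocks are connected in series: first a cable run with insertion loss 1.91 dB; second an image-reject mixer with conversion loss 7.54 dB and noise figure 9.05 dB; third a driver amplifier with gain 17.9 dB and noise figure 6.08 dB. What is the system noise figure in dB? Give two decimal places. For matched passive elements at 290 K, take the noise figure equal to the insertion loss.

Convert to linear (a loss of L dB is a gain of −L dB): F_i = 10^(NF_i/10), G_i = 10^(G_i,dB/10)
  Stage 1: F_1 = 10^(1.91/10) = 1.552, G_1 = 10^(−1.91/10) = 0.6442
  Stage 2: F_2 = 10^(9.05/10) = 8.035, G_2 = 10^(−7.54/10) = 0.1762
  Stage 3: F_3 = 10^(6.08/10) = 4.055, G_3 = 10^(17.9/10) = 61.66
Friis cascade:
  F = 1.552 + (8.035 − 1)/0.6442 + (4.055 − 1)/0.1135 = 39.39
NF = 10 log₁₀(39.39) = 15.95 dB

15.95 dB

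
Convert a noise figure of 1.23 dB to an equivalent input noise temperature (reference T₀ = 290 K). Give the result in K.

F = 10^(1.23/10) = 1.32739
T_e = (F − 1)·T₀ = (1.32739 − 1) × 290 = 94.9 K

94.9 K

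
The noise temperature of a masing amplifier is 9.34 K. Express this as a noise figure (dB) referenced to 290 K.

0.138 dB

F = 1 + T_e/T₀ = 1 + 9.34/290 = 1.03221
NF = 10 log₁₀(1.03221) = 0.138 dB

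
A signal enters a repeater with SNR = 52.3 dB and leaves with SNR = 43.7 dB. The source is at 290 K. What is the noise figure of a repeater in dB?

NF (dB) = SNR_in(dB) − SNR_out(dB) when the source is at T₀
NF = 52.3 − 43.7 = 8.6 dB

8.6 dB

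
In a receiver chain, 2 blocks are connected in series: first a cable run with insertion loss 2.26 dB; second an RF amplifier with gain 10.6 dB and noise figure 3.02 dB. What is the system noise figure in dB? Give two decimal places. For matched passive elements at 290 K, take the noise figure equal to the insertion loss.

5.28 dB

Convert to linear (a loss of L dB is a gain of −L dB): F_i = 10^(NF_i/10), G_i = 10^(G_i,dB/10)
  Stage 1: F_1 = 10^(2.26/10) = 1.683, G_1 = 10^(−2.26/10) = 0.5943
  Stage 2: F_2 = 10^(3.02/10) = 2.004, G_2 = 10^(10.6/10) = 11.48
Friis cascade:
  F = 1.683 + (2.004 − 1)/0.5943 = 3.373
NF = 10 log₁₀(3.373) = 5.28 dB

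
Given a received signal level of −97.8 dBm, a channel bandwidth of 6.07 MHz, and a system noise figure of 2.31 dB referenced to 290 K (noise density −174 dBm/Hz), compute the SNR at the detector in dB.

Noise floor: N = −174 + 10 log₁₀(B) + NF
10 log₁₀(6.07×10⁶) = 67.83 dB
N = −174 + 67.83 + 2.31 = −103.86 dBm
SNR = P_sig − N = −97.8 − (−103.86) = 6.06 dB → 6.1 dB

6.1 dB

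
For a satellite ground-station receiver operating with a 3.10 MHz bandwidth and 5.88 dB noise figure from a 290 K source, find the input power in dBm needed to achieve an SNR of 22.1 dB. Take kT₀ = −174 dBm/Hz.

−81.1 dBm

Sensitivity = −174 + 10 log₁₀(B) + NF + SNR_min
= −174 + 64.91 + 5.88 + 22.1
= −81.11 dBm → −81.1 dBm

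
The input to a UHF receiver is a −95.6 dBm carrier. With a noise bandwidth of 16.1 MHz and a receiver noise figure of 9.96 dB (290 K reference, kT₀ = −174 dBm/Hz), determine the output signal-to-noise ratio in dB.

−3.6 dB

Noise floor: N = −174 + 10 log₁₀(B) + NF
10 log₁₀(1.61×10⁷) = 72.07 dB
N = −174 + 72.07 + 9.96 = −91.97 dBm
SNR = P_sig − N = −95.6 − (−91.97) = −3.63 dB → −3.6 dB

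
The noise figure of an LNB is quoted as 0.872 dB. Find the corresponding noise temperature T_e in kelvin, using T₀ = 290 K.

64.5 K

F = 10^(0.872/10) = 1.22236
T_e = (F − 1)·T₀ = (1.22236 − 1) × 290 = 64.5 K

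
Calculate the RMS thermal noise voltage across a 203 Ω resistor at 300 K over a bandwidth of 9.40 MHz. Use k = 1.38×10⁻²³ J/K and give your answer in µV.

V_n = √(4kTRB)
4kTRB = 4 × 1.38×10⁻²³ × 300 × 2.03×10² × 9.40×10⁶ = 3.16×10⁻¹¹ V²
V_n = √(3.16×10⁻¹¹) = 5.62×10⁻⁶ V = 5.62 µV

5.62 µV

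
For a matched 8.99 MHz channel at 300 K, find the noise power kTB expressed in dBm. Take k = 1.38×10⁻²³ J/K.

−104.3 dBm

P_n = kTB = 1.38×10⁻²³ × 300 × 8.99×10⁶ = 3.72×10⁻¹⁴ W
In dBm: 10 log₁₀(3.72×10⁻¹⁴ / 10⁻³) = −104.3 dBm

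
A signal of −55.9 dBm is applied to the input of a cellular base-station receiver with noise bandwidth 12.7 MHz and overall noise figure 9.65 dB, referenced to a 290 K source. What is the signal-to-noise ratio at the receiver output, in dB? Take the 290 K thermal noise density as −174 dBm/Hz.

37.4 dB

Noise floor: N = −174 + 10 log₁₀(B) + NF
10 log₁₀(1.27×10⁷) = 71.04 dB
N = −174 + 71.04 + 9.65 = −93.31 dBm
SNR = P_sig − N = −55.9 − (−93.31) = 37.41 dB → 37.4 dB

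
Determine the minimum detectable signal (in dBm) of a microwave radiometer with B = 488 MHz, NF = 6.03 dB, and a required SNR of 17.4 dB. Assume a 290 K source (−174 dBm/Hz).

−63.7 dBm

Sensitivity = −174 + 10 log₁₀(B) + NF + SNR_min
= −174 + 86.88 + 6.03 + 17.4
= −63.69 dBm → −63.7 dBm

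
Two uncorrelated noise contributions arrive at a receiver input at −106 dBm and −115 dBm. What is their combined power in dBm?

−105.5 dBm

Convert to linear, add, convert back:
P₁ = 2.51×10⁻¹⁴ W, P₂ = 3.16×10⁻¹⁵ W
P_tot = 2.83×10⁻¹⁴ W → 10 log₁₀(P_tot / 10⁻³) = −105.5 dBm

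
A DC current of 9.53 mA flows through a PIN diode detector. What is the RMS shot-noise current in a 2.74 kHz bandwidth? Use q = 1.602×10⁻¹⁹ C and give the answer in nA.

2.89 nA

I_n = √(2qI·B)
2qI·B = 2 × 1.602×10⁻¹⁹ × 9.53×10⁻³ × 2.74×10³ = 8.37×10⁻¹⁸ A²
I_n = √(8.37×10⁻¹⁸) = 2.89×10⁻⁹ A = 2.89 nA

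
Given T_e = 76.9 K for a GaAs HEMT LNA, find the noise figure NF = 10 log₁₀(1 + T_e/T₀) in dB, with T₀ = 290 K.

F = 1 + T_e/T₀ = 1 + 76.9/290 = 1.26517
NF = 10 log₁₀(1.26517) = 1.02 dB

1.02 dB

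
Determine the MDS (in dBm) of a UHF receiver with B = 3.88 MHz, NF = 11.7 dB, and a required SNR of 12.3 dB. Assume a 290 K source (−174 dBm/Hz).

Sensitivity = −174 + 10 log₁₀(B) + NF + SNR_min
= −174 + 65.89 + 11.7 + 12.3
= −84.11 dBm → −84.1 dBm

−84.1 dBm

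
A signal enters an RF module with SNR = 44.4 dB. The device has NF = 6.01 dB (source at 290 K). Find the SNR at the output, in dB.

38.39 dB

By definition F = SNR_in/SNR_out, so in dB: SNR_out = SNR_in − NF
SNR_out = 44.4 − 6.01 = 38.39 dB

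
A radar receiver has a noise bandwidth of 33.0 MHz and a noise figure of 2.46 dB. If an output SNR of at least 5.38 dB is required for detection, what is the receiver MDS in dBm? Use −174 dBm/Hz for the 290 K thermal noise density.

−91.0 dBm

Sensitivity = −174 + 10 log₁₀(B) + NF + SNR_min
= −174 + 75.19 + 2.46 + 5.38
= −90.97 dBm → −91.0 dBm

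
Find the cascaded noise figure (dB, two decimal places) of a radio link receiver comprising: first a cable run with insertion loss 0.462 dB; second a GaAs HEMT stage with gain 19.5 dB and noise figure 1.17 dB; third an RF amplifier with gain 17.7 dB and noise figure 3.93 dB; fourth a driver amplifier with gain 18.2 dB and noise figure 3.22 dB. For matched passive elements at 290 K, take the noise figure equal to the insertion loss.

Convert to linear (a loss of L dB is a gain of −L dB): F_i = 10^(NF_i/10), G_i = 10^(G_i,dB/10)
  Stage 1: F_1 = 10^(0.462/10) = 1.112, G_1 = 10^(−0.462/10) = 0.8991
  Stage 2: F_2 = 10^(1.17/10) = 1.309, G_2 = 10^(19.5/10) = 89.13
  Stage 3: F_3 = 10^(3.93/10) = 2.472, G_3 = 10^(17.7/10) = 58.88
  Stage 4: F_4 = 10^(3.22/10) = 2.099, G_4 = 10^(18.2/10) = 66.07
Friis cascade:
  F = 1.112 + (1.309 − 1)/0.8991 + (2.472 − 1)/80.13 + (2.099 − 1)/4718 = 1.475
NF = 10 log₁₀(1.475) = 1.69 dB

1.69 dB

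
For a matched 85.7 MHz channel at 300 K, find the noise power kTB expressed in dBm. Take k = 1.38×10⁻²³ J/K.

P_n = kTB = 1.38×10⁻²³ × 300 × 8.57×10⁷ = 3.55×10⁻¹³ W
In dBm: 10 log₁₀(3.55×10⁻¹³ / 10⁻³) = −94.5 dBm

−94.5 dBm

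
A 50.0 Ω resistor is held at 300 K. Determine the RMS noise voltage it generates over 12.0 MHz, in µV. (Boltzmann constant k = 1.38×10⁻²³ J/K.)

V_n = √(4kTRB)
4kTRB = 4 × 1.38×10⁻²³ × 300 × 5.00×10¹ × 1.20×10⁷ = 9.94×10⁻¹² V²
V_n = √(9.94×10⁻¹²) = 3.15×10⁻⁶ V = 3.15 µV

3.15 µV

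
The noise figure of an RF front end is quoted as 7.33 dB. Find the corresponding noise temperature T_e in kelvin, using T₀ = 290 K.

F = 10^(7.33/10) = 5.40754
T_e = (F − 1)·T₀ = (5.40754 − 1) × 290 = 1278 K

1278 K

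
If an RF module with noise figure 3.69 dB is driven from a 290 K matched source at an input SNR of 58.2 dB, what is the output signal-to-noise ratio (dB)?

By definition F = SNR_in/SNR_out, so in dB: SNR_out = SNR_in − NF
SNR_out = 58.2 − 3.69 = 54.51 dB

54.51 dB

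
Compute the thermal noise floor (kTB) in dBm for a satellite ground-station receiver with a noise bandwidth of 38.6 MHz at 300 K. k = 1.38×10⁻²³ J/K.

−98.0 dBm

P_n = kTB = 1.38×10⁻²³ × 300 × 3.86×10⁷ = 1.60×10⁻¹³ W
In dBm: 10 log₁₀(1.60×10⁻¹³ / 10⁻³) = −98.0 dBm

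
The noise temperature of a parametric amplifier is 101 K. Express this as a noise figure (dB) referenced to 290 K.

1.30 dB

F = 1 + T_e/T₀ = 1 + 101/290 = 1.34828
NF = 10 log₁₀(1.34828) = 1.30 dB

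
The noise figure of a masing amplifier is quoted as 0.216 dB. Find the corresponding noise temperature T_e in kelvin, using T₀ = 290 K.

F = 10^(0.216/10) = 1.05099
T_e = (F − 1)·T₀ = (1.05099 − 1) × 290 = 14.8 K

14.8 K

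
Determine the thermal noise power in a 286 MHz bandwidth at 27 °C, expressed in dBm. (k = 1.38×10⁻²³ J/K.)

T = 27 °C + 273.15 = 300.15 K
P_n = kTB = 1.38×10⁻²³ × 300.15 × 2.86×10⁸ = 1.18×10⁻¹² W
In dBm: 10 log₁₀(1.18×10⁻¹² / 10⁻³) = −89.3 dBm

−89.3 dBm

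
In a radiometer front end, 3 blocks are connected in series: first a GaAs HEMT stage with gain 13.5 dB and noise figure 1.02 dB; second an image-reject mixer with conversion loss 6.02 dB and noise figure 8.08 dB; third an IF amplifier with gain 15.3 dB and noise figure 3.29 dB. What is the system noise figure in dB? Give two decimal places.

2.33 dB

Convert to linear (a loss of L dB is a gain of −L dB): F_i = 10^(NF_i/10), G_i = 10^(G_i,dB/10)
  Stage 1: F_1 = 10^(1.02/10) = 1.265, G_1 = 10^(13.5/10) = 22.39
  Stage 2: F_2 = 10^(8.08/10) = 6.427, G_2 = 10^(−6.02/10) = 0.2500
  Stage 3: F_3 = 10^(3.29/10) = 2.133, G_3 = 10^(15.3/10) = 33.88
Friis cascade:
  F = 1.265 + (6.427 − 1)/22.39 + (2.133 − 1)/5.598 = 1.710
NF = 10 log₁₀(1.710) = 2.33 dB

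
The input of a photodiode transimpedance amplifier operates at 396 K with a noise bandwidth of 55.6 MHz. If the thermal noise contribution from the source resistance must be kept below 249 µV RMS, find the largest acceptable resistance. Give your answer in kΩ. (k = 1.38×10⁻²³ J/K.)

51.0 kΩ

Johnson–Nyquist: V_n = √(4kTRB) ⇒ R = V_n² / (4kTB)
4kTB = 4 × 1.38×10⁻²³ × 396 × 5.56×10⁷ = 1.22×10⁻¹²
R = (2.49×10⁻⁴)² / 1.22×10⁻¹² = 5.10×10⁴ Ω = 51.0 kΩ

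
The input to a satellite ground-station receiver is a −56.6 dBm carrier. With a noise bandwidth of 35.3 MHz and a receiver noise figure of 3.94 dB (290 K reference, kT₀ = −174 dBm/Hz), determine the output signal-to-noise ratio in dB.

Noise floor: N = −174 + 10 log₁₀(B) + NF
10 log₁₀(3.53×10⁷) = 75.48 dB
N = −174 + 75.48 + 3.94 = −94.58 dBm
SNR = P_sig − N = −56.6 − (−94.58) = 37.98 dB → 38.0 dB

38.0 dB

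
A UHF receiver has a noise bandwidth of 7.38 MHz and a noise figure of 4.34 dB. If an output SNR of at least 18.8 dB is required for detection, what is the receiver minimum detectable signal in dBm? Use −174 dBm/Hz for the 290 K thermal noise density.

Sensitivity = −174 + 10 log₁₀(B) + NF + SNR_min
= −174 + 68.68 + 4.34 + 18.8
= −82.18 dBm → −82.2 dBm

−82.2 dBm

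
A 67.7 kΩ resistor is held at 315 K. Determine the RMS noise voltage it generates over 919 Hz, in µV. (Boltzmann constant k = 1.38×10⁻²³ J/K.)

V_n = √(4kTRB)
4kTRB = 4 × 1.38×10⁻²³ × 315 × 6.77×10⁴ × 9.19×10² = 1.08×10⁻¹² V²
V_n = √(1.08×10⁻¹²) = 1.04×10⁻⁶ V = 1.04 µV

1.04 µV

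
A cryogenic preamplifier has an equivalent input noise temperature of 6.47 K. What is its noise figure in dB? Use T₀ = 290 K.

0.096 dB

F = 1 + T_e/T₀ = 1 + 6.47/290 = 1.02231
NF = 10 log₁₀(1.02231) = 0.096 dB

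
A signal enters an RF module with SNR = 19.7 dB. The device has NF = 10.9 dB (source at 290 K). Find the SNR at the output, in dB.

8.8 dB

By definition F = SNR_in/SNR_out, so in dB: SNR_out = SNR_in − NF
SNR_out = 19.7 − 10.9 = 8.8 dB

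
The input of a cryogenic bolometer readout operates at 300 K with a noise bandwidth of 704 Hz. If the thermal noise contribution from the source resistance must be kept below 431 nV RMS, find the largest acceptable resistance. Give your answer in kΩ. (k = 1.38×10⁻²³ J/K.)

15.9 kΩ

Johnson–Nyquist: V_n = √(4kTRB) ⇒ R = V_n² / (4kTB)
4kTB = 4 × 1.38×10⁻²³ × 300 × 7.04×10² = 1.17×10⁻¹⁷
R = (4.31×10⁻⁷)² / 1.17×10⁻¹⁷ = 1.59×10⁴ Ω = 15.9 kΩ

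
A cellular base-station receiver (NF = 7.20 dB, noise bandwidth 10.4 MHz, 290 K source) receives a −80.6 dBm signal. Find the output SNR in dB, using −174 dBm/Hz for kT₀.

16.0 dB

Noise floor: N = −174 + 10 log₁₀(B) + NF
10 log₁₀(1.04×10⁷) = 70.17 dB
N = −174 + 70.17 + 7.20 = −96.63 dBm
SNR = P_sig − N = −80.6 − (−96.63) = 16.03 dB → 16.0 dB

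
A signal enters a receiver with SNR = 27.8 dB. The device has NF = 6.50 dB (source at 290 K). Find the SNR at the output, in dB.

By definition F = SNR_in/SNR_out, so in dB: SNR_out = SNR_in − NF
SNR_out = 27.8 − 6.50 = 21.30 dB

21.30 dB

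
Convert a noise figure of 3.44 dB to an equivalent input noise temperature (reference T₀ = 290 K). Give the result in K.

350 K

F = 10^(3.44/10) = 2.208
T_e = (F − 1)·T₀ = (2.208 − 1) × 290 = 350 K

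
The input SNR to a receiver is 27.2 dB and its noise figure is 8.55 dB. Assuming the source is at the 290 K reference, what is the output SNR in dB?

18.65 dB

By definition F = SNR_in/SNR_out, so in dB: SNR_out = SNR_in − NF
SNR_out = 27.2 − 8.55 = 18.65 dB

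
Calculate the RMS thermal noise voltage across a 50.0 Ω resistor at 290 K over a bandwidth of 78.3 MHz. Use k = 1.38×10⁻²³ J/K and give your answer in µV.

V_n = √(4kTRB)
4kTRB = 4 × 1.38×10⁻²³ × 290 × 5.00×10¹ × 7.83×10⁷ = 6.27×10⁻¹¹ V²
V_n = √(6.27×10⁻¹¹) = 7.92×10⁻⁶ V = 7.92 µV

7.92 µV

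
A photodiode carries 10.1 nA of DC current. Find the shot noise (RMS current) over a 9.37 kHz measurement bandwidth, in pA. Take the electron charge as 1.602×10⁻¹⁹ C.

5.51 pA

I_n = √(2qI·B)
2qI·B = 2 × 1.602×10⁻¹⁹ × 1.01×10⁻⁸ × 9.37×10³ = 3.03×10⁻²³ A²
I_n = √(3.03×10⁻²³) = 5.51×10⁻¹² A = 5.51 pA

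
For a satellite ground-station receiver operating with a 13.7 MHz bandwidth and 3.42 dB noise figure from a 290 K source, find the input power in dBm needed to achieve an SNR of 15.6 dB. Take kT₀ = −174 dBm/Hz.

−83.6 dBm

Sensitivity = −174 + 10 log₁₀(B) + NF + SNR_min
= −174 + 71.37 + 3.42 + 15.6
= −83.61 dBm → −83.6 dBm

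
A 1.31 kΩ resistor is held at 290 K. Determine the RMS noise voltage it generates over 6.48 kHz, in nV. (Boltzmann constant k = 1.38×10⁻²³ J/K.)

V_n = √(4kTRB)
4kTRB = 4 × 1.38×10⁻²³ × 290 × 1.31×10³ × 6.48×10³ = 1.36×10⁻¹³ V²
V_n = √(1.36×10⁻¹³) = 3.69×10⁻⁷ V = 369 nV

369 nV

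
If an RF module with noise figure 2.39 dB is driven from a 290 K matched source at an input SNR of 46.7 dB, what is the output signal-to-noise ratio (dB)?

44.31 dB

By definition F = SNR_in/SNR_out, so in dB: SNR_out = SNR_in − NF
SNR_out = 46.7 − 2.39 = 44.31 dB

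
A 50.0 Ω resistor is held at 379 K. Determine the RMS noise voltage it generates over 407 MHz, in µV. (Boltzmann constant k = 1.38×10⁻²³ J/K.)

V_n = √(4kTRB)
4kTRB = 4 × 1.38×10⁻²³ × 379 × 5.00×10¹ × 4.07×10⁸ = 4.26×10⁻¹⁰ V²
V_n = √(4.26×10⁻¹⁰) = 2.06×10⁻⁵ V = 20.6 µV

20.6 µV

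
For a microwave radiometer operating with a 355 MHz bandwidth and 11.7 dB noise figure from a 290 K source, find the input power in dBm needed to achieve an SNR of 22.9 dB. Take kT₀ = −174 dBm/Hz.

Sensitivity = −174 + 10 log₁₀(B) + NF + SNR_min
= −174 + 85.5 + 11.7 + 22.9
= −53.9 dBm → −53.9 dBm

−53.9 dBm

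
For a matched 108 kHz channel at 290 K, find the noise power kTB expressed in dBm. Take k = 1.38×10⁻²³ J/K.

P_n = kTB = 1.38×10⁻²³ × 290 × 1.08×10⁵ = 4.32×10⁻¹⁶ W
In dBm: 10 log₁₀(4.32×10⁻¹⁶ / 10⁻³) = −123.6 dBm

−123.6 dBm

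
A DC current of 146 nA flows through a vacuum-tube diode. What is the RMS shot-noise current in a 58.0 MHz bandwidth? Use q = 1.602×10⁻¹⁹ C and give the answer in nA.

I_n = √(2qI·B)
2qI·B = 2 × 1.602×10⁻¹⁹ × 1.46×10⁻⁷ × 5.80×10⁷ = 2.71×10⁻¹⁸ A²
I_n = √(2.71×10⁻¹⁸) = 1.65×10⁻⁹ A = 1.65 nA

1.65 nA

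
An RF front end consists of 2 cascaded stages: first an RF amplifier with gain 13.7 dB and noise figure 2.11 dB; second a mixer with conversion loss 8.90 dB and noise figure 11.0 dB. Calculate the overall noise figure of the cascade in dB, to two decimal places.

Convert to linear (a loss of L dB is a gain of −L dB): F_i = 10^(NF_i/10), G_i = 10^(G_i,dB/10)
  Stage 1: F_1 = 10^(2.11/10) = 1.626, G_1 = 10^(13.7/10) = 23.44
  Stage 2: F_2 = 10^(11.0/10) = 12.59, G_2 = 10^(−8.90/10) = 0.1288
Friis cascade:
  F = 1.626 + (12.59 − 1)/23.44 = 2.120
NF = 10 log₁₀(2.120) = 3.26 dB

3.26 dB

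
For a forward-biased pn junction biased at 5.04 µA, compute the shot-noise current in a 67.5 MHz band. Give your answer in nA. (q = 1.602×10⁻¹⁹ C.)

I_n = √(2qI·B)
2qI·B = 2 × 1.602×10⁻¹⁹ × 5.04×10⁻⁶ × 6.75×10⁷ = 1.09×10⁻¹⁶ A²
I_n = √(1.09×10⁻¹⁶) = 1.04×10⁻⁸ A = 10.4 nA

10.4 nA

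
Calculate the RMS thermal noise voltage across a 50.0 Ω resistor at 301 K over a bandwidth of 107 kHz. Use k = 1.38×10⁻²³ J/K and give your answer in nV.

V_n = √(4kTRB)
4kTRB = 4 × 1.38×10⁻²³ × 301 × 5.00×10¹ × 1.07×10⁵ = 8.89×10⁻¹⁴ V²
V_n = √(8.89×10⁻¹⁴) = 2.98×10⁻⁷ V = 298 nV

298 nV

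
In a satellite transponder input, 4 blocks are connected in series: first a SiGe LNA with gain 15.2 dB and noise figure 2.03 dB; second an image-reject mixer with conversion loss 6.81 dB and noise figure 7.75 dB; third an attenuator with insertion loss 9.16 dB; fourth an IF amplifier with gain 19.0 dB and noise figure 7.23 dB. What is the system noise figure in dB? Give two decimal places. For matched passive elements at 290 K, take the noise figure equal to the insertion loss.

8.98 dB

Convert to linear (a loss of L dB is a gain of −L dB): F_i = 10^(NF_i/10), G_i = 10^(G_i,dB/10)
  Stage 1: F_1 = 10^(2.03/10) = 1.596, G_1 = 10^(15.2/10) = 33.11
  Stage 2: F_2 = 10^(7.75/10) = 5.957, G_2 = 10^(−6.81/10) = 0.2084
  Stage 3: F_3 = 10^(9.16/10) = 8.241, G_3 = 10^(−9.16/10) = 0.1213
  Stage 4: F_4 = 10^(7.23/10) = 5.284, G_4 = 10^(19.0/10) = 79.43
Friis cascade:
  F = 1.596 + (5.957 − 1)/33.11 + (8.241 − 1)/6.902 + (5.284 − 1)/0.8375 = 7.910
NF = 10 log₁₀(7.910) = 8.98 dB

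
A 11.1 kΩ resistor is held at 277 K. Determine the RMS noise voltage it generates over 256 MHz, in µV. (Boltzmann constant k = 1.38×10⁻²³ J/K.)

V_n = √(4kTRB)
4kTRB = 4 × 1.38×10⁻²³ × 277 × 1.11×10⁴ × 2.56×10⁸ = 4.34×10⁻⁸ V²
V_n = √(4.34×10⁻⁸) = 2.08×10⁻⁴ V = 208 µV

208 µV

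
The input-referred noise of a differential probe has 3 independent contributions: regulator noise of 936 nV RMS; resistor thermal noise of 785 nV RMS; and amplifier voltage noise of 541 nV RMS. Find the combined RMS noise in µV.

1.34 µV

Uncorrelated sources add in power (mean-square): V_tot = √(ΣV_i²)
V_tot = √[(9.36×10⁻⁷)² + (7.85×10⁻⁷)² + (5.41×10⁻⁷)²] = 1.34×10⁻⁶ V = 1.34 µV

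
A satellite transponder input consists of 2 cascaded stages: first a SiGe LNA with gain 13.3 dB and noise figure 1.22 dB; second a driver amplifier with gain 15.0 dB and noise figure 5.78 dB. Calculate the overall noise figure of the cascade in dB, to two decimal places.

Convert to linear (a loss of L dB is a gain of −L dB): F_i = 10^(NF_i/10), G_i = 10^(G_i,dB/10)
  Stage 1: F_1 = 10^(1.22/10) = 1.324, G_1 = 10^(13.3/10) = 21.38
  Stage 2: F_2 = 10^(5.78/10) = 3.784, G_2 = 10^(15.0/10) = 31.62
Friis cascade:
  F = 1.324 + (3.784 − 1)/21.38 = 1.455
NF = 10 log₁₀(1.455) = 1.63 dB

1.63 dB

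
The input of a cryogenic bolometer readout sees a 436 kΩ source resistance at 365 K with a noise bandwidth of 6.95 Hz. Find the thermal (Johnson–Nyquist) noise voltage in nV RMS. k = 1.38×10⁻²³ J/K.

247 nV

V_n = √(4kTRB)
4kTRB = 4 × 1.38×10⁻²³ × 365 × 4.36×10⁵ × 6.95×10⁰ = 6.11×10⁻¹⁴ V²
V_n = √(6.11×10⁻¹⁴) = 2.47×10⁻⁷ V = 247 nV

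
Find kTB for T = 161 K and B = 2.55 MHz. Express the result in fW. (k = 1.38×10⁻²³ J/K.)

P_n = kTB = 1.38×10⁻²³ × 161 × 2.55×10⁶ = 5.67×10⁻¹⁵ W = 5.67 fW

5.67 fW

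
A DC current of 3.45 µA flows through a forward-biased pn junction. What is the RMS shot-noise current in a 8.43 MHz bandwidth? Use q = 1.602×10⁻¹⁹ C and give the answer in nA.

I_n = √(2qI·B)
2qI·B = 2 × 1.602×10⁻¹⁹ × 3.45×10⁻⁶ × 8.43×10⁶ = 9.32×10⁻¹⁸ A²
I_n = √(9.32×10⁻¹⁸) = 3.05×10⁻⁹ A = 3.05 nA

3.05 nA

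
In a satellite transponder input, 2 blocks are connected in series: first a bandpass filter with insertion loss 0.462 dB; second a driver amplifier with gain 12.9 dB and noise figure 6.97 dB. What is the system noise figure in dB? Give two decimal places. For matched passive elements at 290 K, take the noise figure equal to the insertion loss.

Convert to linear (a loss of L dB is a gain of −L dB): F_i = 10^(NF_i/10), G_i = 10^(G_i,dB/10)
  Stage 1: F_1 = 10^(0.462/10) = 1.112, G_1 = 10^(−0.462/10) = 0.8991
  Stage 2: F_2 = 10^(6.97/10) = 4.977, G_2 = 10^(12.9/10) = 19.50
Friis cascade:
  F = 1.112 + (4.977 − 1)/0.8991 = 5.536
NF = 10 log₁₀(5.536) = 7.43 dB

7.43 dB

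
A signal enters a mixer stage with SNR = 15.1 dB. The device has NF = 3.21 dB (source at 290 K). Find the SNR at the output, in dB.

By definition F = SNR_in/SNR_out, so in dB: SNR_out = SNR_in − NF
SNR_out = 15.1 − 3.21 = 11.89 dB

11.89 dB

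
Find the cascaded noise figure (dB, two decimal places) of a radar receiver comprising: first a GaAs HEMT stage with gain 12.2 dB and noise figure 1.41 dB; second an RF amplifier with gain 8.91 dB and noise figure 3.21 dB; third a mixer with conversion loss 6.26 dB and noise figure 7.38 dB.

1.71 dB

Convert to linear (a loss of L dB is a gain of −L dB): F_i = 10^(NF_i/10), G_i = 10^(G_i,dB/10)
  Stage 1: F_1 = 10^(1.41/10) = 1.384, G_1 = 10^(12.2/10) = 16.60
  Stage 2: F_2 = 10^(3.21/10) = 2.094, G_2 = 10^(8.91/10) = 7.780
  Stage 3: F_3 = 10^(7.38/10) = 5.470, G_3 = 10^(−6.26/10) = 0.2366
Friis cascade:
  F = 1.384 + (2.094 − 1)/16.60 + (5.470 − 1)/129.1 = 1.484
NF = 10 log₁₀(1.484) = 1.71 dB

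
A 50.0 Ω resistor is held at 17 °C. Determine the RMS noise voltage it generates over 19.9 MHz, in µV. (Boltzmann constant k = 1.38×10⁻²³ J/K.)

T = 17 °C + 273.15 = 290.15 K
V_n = √(4kTRB)
4kTRB = 4 × 1.38×10⁻²³ × 290.15 × 5.00×10¹ × 1.99×10⁷ = 1.59×10⁻¹¹ V²
V_n = √(1.59×10⁻¹¹) = 3.99×10⁻⁶ V = 3.99 µV

3.99 µV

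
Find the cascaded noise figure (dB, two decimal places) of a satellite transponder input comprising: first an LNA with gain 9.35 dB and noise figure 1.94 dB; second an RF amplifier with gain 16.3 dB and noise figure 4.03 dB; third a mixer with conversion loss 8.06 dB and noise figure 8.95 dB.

Convert to linear (a loss of L dB is a gain of −L dB): F_i = 10^(NF_i/10), G_i = 10^(G_i,dB/10)
  Stage 1: F_1 = 10^(1.94/10) = 1.563, G_1 = 10^(9.35/10) = 8.610
  Stage 2: F_2 = 10^(4.03/10) = 2.529, G_2 = 10^(16.3/10) = 42.66
  Stage 3: F_3 = 10^(8.95/10) = 7.852, G_3 = 10^(−8.06/10) = 0.1563
Friis cascade:
  F = 1.563 + (2.529 − 1)/8.610 + (7.852 − 1)/367.3 = 1.759
NF = 10 log₁₀(1.759) = 2.45 dB

2.45 dB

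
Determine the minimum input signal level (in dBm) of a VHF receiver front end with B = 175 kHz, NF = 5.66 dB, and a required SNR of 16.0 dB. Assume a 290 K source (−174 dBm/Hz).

−99.9 dBm

Sensitivity = −174 + 10 log₁₀(B) + NF + SNR_min
= −174 + 52.43 + 5.66 + 16.0
= −99.91 dBm → −99.9 dBm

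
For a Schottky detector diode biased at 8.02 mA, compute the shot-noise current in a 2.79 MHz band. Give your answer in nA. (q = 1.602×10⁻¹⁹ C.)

84.7 nA

I_n = √(2qI·B)
2qI·B = 2 × 1.602×10⁻¹⁹ × 8.02×10⁻³ × 2.79×10⁶ = 7.17×10⁻¹⁵ A²
I_n = √(7.17×10⁻¹⁵) = 8.47×10⁻⁸ A = 84.7 nA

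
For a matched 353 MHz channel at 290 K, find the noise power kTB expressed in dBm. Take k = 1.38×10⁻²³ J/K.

−88.5 dBm

P_n = kTB = 1.38×10⁻²³ × 290 × 3.53×10⁸ = 1.41×10⁻¹² W
In dBm: 10 log₁₀(1.41×10⁻¹² / 10⁻³) = −88.5 dBm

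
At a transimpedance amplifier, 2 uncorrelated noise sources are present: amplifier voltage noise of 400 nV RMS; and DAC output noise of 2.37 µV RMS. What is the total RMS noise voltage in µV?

2.40 µV

Uncorrelated sources add in power (mean-square): V_tot = √(ΣV_i²)
V_tot = √[(4.00×10⁻⁷)² + (2.37×10⁻⁶)²] = 2.40×10⁻⁶ V = 2.40 µV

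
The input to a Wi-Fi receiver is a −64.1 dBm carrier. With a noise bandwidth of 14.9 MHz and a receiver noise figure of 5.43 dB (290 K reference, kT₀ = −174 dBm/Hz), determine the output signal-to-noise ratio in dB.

32.7 dB

Noise floor: N = −174 + 10 log₁₀(B) + NF
10 log₁₀(1.49×10⁷) = 71.73 dB
N = −174 + 71.73 + 5.43 = −96.84 dBm
SNR = P_sig − N = −64.1 − (−96.84) = 32.74 dB → 32.7 dB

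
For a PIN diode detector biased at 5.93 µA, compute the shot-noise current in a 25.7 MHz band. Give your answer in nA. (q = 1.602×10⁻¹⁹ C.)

6.99 nA

I_n = √(2qI·B)
2qI·B = 2 × 1.602×10⁻¹⁹ × 5.93×10⁻⁶ × 2.57×10⁷ = 4.88×10⁻¹⁷ A²
I_n = √(4.88×10⁻¹⁷) = 6.99×10⁻⁹ A = 6.99 nA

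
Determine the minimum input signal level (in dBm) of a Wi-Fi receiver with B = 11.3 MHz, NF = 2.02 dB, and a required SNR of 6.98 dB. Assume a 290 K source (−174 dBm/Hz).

Sensitivity = −174 + 10 log₁₀(B) + NF + SNR_min
= −174 + 70.53 + 2.02 + 6.98
= −94.47 dBm → −94.5 dBm

−94.5 dBm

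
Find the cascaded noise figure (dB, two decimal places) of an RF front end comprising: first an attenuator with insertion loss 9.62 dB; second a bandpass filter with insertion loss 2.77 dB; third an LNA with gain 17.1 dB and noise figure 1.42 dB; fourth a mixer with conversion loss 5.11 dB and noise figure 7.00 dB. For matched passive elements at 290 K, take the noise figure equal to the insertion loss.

14.05 dB

Convert to linear (a loss of L dB is a gain of −L dB): F_i = 10^(NF_i/10), G_i = 10^(G_i,dB/10)
  Stage 1: F_1 = 10^(9.62/10) = 9.162, G_1 = 10^(−9.62/10) = 0.1091
  Stage 2: F_2 = 10^(2.77/10) = 1.892, G_2 = 10^(−2.77/10) = 0.5284
  Stage 3: F_3 = 10^(1.42/10) = 1.387, G_3 = 10^(17.1/10) = 51.29
  Stage 4: F_4 = 10^(7.00/10) = 5.012, G_4 = 10^(−5.11/10) = 0.3083
Friis cascade:
  F = 9.162 + (1.892 − 1)/0.1091 + (1.387 − 1)/0.05768 + (5.012 − 1)/2.958 = 25.40
NF = 10 log₁₀(25.40) = 14.05 dB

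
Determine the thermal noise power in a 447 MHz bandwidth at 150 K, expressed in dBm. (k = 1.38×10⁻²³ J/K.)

P_n = kTB = 1.38×10⁻²³ × 150 × 4.47×10⁸ = 9.25×10⁻¹³ W
In dBm: 10 log₁₀(9.25×10⁻¹³ / 10⁻³) = −90.3 dBm

−90.3 dBm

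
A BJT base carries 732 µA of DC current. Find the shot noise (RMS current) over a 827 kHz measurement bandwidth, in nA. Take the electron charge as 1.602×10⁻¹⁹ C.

13.9 nA

I_n = √(2qI·B)
2qI·B = 2 × 1.602×10⁻¹⁹ × 7.32×10⁻⁴ × 8.27×10⁵ = 1.94×10⁻¹⁶ A²
I_n = √(1.94×10⁻¹⁶) = 1.39×10⁻⁸ A = 13.9 nA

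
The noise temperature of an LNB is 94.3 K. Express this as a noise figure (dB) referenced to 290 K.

1.22 dB

F = 1 + T_e/T₀ = 1 + 94.3/290 = 1.32517
NF = 10 log₁₀(1.32517) = 1.22 dB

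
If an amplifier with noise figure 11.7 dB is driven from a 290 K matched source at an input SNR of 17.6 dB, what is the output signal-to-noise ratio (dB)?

5.9 dB

By definition F = SNR_in/SNR_out, so in dB: SNR_out = SNR_in − NF
SNR_out = 17.6 − 11.7 = 5.9 dB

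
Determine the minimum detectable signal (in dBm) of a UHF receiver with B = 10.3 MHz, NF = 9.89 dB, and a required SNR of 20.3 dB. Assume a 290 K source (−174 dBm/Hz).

Sensitivity = −174 + 10 log₁₀(B) + NF + SNR_min
= −174 + 70.13 + 9.89 + 20.3
= −73.68 dBm → −73.7 dBm

−73.7 dBm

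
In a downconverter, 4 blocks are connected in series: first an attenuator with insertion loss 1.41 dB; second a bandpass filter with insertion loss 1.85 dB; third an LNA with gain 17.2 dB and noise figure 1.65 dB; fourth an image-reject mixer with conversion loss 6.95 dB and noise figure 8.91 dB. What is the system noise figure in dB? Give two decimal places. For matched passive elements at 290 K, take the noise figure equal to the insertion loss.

5.28 dB

Convert to linear (a loss of L dB is a gain of −L dB): F_i = 10^(NF_i/10), G_i = 10^(G_i,dB/10)
  Stage 1: F_1 = 10^(1.41/10) = 1.384, G_1 = 10^(−1.41/10) = 0.7228
  Stage 2: F_2 = 10^(1.85/10) = 1.531, G_2 = 10^(−1.85/10) = 0.6531
  Stage 3: F_3 = 10^(1.65/10) = 1.462, G_3 = 10^(17.2/10) = 52.48
  Stage 4: F_4 = 10^(8.91/10) = 7.780, G_4 = 10^(−6.95/10) = 0.2018
Friis cascade:
  F = 1.384 + (1.531 − 1)/0.7228 + (1.462 − 1)/0.4721 + (7.780 − 1)/24.77 = 3.371
NF = 10 log₁₀(3.371) = 5.28 dB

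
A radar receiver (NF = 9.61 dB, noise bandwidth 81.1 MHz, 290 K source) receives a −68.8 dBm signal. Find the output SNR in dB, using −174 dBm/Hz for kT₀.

16.5 dB

Noise floor: N = −174 + 10 log₁₀(B) + NF
10 log₁₀(8.11×10⁷) = 79.09 dB
N = −174 + 79.09 + 9.61 = −85.30 dBm
SNR = P_sig − N = −68.8 − (−85.30) = 16.50 dB → 16.5 dB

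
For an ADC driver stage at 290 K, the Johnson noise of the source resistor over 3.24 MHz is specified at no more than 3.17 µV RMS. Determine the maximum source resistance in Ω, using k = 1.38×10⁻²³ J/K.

194 Ω

Johnson–Nyquist: V_n = √(4kTRB) ⇒ R = V_n² / (4kTB)
4kTB = 4 × 1.38×10⁻²³ × 290 × 3.24×10⁶ = 5.19×10⁻¹⁴
R = (3.17×10⁻⁶)² / 5.19×10⁻¹⁴ = 1.94×10² Ω = 194 Ω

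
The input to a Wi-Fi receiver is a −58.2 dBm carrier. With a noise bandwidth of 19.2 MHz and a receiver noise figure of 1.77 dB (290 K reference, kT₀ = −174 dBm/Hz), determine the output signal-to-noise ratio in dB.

Noise floor: N = −174 + 10 log₁₀(B) + NF
10 log₁₀(1.92×10⁷) = 72.83 dB
N = −174 + 72.83 + 1.77 = −99.40 dBm
SNR = P_sig − N = −58.2 − (−99.40) = 41.20 dB → 41.2 dB

41.2 dB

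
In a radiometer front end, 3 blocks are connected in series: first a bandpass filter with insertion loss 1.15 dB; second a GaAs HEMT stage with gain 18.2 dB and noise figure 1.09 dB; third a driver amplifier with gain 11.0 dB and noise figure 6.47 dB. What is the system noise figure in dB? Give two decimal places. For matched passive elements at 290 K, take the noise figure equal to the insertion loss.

2.41 dB

Convert to linear (a loss of L dB is a gain of −L dB): F_i = 10^(NF_i/10), G_i = 10^(G_i,dB/10)
  Stage 1: F_1 = 10^(1.15/10) = 1.303, G_1 = 10^(−1.15/10) = 0.7674
  Stage 2: F_2 = 10^(1.09/10) = 1.285, G_2 = 10^(18.2/10) = 66.07
  Stage 3: F_3 = 10^(6.47/10) = 4.436, G_3 = 10^(11.0/10) = 12.59
Friis cascade:
  F = 1.303 + (1.285 − 1)/0.7674 + (4.436 − 1)/50.70 = 1.743
NF = 10 log₁₀(1.743) = 2.41 dB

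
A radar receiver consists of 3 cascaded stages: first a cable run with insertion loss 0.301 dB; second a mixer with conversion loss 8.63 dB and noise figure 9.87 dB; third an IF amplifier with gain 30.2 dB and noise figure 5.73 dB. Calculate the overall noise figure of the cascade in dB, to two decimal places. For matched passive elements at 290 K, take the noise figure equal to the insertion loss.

15.03 dB

Convert to linear (a loss of L dB is a gain of −L dB): F_i = 10^(NF_i/10), G_i = 10^(G_i,dB/10)
  Stage 1: F_1 = 10^(0.301/10) = 1.072, G_1 = 10^(−0.301/10) = 0.9330
  Stage 2: F_2 = 10^(9.87/10) = 9.705, G_2 = 10^(−8.63/10) = 0.1371
  Stage 3: F_3 = 10^(5.73/10) = 3.741, G_3 = 10^(30.2/10) = 1047
Friis cascade:
  F = 1.072 + (9.705 − 1)/0.9330 + (3.741 − 1)/0.1279 = 31.83
NF = 10 log₁₀(31.83) = 15.03 dB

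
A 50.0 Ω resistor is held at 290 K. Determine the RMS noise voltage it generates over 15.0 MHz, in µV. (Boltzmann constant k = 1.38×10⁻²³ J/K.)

V_n = √(4kTRB)
4kTRB = 4 × 1.38×10⁻²³ × 290 × 5.00×10¹ × 1.50×10⁷ = 1.20×10⁻¹¹ V²
V_n = √(1.20×10⁻¹¹) = 3.46×10⁻⁶ V = 3.46 µV

3.46 µV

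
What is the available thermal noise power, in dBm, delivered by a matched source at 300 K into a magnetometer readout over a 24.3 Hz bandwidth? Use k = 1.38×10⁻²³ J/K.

P_n = kTB = 1.38×10⁻²³ × 300 × 2.43×10¹ = 1.01×10⁻¹⁹ W
In dBm: 10 log₁₀(1.01×10⁻¹⁹ / 10⁻³) = −160.0 dBm

−160.0 dBm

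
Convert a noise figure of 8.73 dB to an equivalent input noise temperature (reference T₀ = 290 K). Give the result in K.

1875 K

F = 10^(8.73/10) = 7.46449
T_e = (F − 1)·T₀ = (7.46449 − 1) × 290 = 1875 K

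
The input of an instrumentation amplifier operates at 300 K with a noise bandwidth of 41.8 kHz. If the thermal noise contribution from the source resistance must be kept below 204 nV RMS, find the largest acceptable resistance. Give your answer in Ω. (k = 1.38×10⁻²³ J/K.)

Johnson–Nyquist: V_n = √(4kTRB) ⇒ R = V_n² / (4kTB)
4kTB = 4 × 1.38×10⁻²³ × 300 × 4.18×10⁴ = 6.92×10⁻¹⁶
R = (2.04×10⁻⁷)² / 6.92×10⁻¹⁶ = 6.01×10¹ Ω = 60.1 Ω

60.1 Ω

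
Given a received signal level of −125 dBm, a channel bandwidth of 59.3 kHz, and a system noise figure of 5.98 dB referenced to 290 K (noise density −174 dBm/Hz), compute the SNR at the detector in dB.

−4.7 dB

Noise floor: N = −174 + 10 log₁₀(B) + NF
10 log₁₀(5.93×10⁴) = 47.73 dB
N = −174 + 47.73 + 5.98 = −120.29 dBm
SNR = P_sig − N = −125 − (−120.29) = −4.71 dB → −4.7 dB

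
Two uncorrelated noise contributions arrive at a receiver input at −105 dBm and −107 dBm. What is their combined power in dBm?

−102.9 dBm

Convert to linear, add, convert back:
P₁ = 3.16×10⁻¹⁴ W, P₂ = 2.00×10⁻¹⁴ W
P_tot = 5.16×10⁻¹⁴ W → 10 log₁₀(P_tot / 10⁻³) = −102.9 dBm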